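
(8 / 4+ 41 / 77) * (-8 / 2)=-780 / 77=-10.13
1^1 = 1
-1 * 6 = -6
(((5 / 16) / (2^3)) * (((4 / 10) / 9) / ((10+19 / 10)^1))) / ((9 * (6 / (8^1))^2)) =0.00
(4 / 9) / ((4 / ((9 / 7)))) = 1 / 7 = 0.14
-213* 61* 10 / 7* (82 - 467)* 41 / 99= 8878550 / 3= 2959516.67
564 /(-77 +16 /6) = -1692 /223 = -7.59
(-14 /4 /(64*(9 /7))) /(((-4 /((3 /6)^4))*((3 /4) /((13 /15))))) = 637 /829440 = 0.00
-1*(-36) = 36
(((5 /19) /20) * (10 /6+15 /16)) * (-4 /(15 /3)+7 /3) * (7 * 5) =20125 /10944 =1.84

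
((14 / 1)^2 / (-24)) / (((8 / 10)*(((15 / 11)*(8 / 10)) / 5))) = -13475 / 288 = -46.79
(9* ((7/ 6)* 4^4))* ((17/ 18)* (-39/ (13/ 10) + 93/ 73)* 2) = -10647168/ 73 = -145851.62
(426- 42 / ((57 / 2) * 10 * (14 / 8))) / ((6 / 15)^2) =101155 / 38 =2661.97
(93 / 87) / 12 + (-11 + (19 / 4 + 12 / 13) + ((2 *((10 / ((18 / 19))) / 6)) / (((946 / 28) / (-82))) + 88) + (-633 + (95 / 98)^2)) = -25794453929537 / 46240061868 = -557.84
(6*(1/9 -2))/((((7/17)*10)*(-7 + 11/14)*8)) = 289/5220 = 0.06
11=11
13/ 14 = 0.93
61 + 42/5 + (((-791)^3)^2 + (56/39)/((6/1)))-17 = 143289631919477331779/585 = 244939541742696293.64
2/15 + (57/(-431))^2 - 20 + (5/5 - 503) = -1454088373/2786415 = -521.85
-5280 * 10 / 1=-52800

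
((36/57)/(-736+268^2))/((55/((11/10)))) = 1/5627800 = 0.00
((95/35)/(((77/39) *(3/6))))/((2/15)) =11115/539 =20.62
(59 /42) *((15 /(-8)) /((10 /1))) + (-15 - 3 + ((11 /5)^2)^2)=722709 /140000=5.16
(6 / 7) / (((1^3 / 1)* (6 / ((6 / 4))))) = 3 / 14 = 0.21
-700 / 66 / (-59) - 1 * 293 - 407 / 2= -1932671 / 3894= -496.32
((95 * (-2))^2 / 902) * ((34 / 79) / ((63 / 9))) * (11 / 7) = 3.87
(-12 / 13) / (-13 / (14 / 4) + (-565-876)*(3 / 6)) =168 / 131807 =0.00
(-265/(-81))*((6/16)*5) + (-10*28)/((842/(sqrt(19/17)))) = 1325/216-140*sqrt(323)/7157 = 5.78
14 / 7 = 2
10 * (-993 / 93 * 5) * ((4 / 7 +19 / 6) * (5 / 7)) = -6495875 / 4557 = -1425.47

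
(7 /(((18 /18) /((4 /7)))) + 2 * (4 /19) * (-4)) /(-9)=-0.26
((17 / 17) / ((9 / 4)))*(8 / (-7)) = -32 / 63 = -0.51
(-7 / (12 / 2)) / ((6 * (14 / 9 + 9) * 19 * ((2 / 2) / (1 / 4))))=-7 / 28880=-0.00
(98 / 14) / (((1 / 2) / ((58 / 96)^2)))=5887 / 1152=5.11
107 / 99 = 1.08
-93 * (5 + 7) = -1116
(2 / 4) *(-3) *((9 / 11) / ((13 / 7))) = -189 / 286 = -0.66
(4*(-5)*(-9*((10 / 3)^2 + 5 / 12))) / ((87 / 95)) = 197125 / 87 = 2265.80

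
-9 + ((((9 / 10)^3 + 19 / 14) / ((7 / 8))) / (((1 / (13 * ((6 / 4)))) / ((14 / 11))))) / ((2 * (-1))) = -742767 / 19250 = -38.59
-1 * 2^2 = -4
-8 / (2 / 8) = -32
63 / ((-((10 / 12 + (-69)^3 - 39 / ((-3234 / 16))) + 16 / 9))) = 0.00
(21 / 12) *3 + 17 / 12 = 20 / 3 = 6.67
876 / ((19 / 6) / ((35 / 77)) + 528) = 26280 / 16049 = 1.64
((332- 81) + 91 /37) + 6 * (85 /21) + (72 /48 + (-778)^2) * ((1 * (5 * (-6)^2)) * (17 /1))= 479713042106 /259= 1852173907.75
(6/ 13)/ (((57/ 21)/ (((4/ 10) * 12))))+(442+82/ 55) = 6035912/ 13585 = 444.31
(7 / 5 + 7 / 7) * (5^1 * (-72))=-864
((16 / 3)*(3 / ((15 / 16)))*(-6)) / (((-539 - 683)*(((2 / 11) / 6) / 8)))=67584 / 3055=22.12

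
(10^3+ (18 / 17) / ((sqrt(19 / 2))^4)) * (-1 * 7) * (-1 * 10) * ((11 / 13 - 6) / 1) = -28782867680 / 79781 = -360773.46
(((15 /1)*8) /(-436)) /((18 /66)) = -110 /109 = -1.01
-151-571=-722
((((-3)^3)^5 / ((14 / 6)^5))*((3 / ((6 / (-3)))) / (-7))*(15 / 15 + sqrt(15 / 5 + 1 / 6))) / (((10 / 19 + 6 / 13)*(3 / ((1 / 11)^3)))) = -287078582349*sqrt(114) / 152832639344 -861235747047 / 76416319672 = -31.33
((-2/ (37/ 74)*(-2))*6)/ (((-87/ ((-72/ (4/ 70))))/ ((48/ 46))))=725.40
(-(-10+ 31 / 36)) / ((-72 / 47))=-15463 / 2592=-5.97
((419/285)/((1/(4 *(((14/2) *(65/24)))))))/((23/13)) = 495677/7866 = 63.02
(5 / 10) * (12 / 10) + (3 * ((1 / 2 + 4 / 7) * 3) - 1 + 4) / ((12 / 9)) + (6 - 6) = 2823 / 280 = 10.08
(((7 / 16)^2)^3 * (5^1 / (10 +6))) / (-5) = -117649 / 268435456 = -0.00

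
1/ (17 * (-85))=-1/ 1445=-0.00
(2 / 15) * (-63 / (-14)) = 3 / 5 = 0.60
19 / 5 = 3.80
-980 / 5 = -196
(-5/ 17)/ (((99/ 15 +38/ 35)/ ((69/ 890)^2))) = -33327/ 144890932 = -0.00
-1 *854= -854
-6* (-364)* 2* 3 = 13104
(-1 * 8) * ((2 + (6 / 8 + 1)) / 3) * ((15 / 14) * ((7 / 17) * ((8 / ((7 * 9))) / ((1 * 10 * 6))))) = -10 / 1071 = -0.01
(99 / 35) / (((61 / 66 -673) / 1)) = -6534 / 1552495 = -0.00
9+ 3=12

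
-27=-27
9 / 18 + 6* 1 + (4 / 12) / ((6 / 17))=67 / 9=7.44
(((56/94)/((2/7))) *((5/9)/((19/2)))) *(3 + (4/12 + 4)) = 21560/24111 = 0.89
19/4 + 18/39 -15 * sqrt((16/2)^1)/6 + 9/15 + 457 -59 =104991/260 -5 * sqrt(2) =396.74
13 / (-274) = -13 / 274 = -0.05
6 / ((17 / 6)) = 36 / 17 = 2.12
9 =9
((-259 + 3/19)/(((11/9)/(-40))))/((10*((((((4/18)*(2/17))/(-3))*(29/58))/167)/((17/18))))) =-6408650718/209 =-30663400.56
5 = 5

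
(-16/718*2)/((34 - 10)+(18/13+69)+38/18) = -936/2026555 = -0.00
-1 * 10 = -10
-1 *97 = -97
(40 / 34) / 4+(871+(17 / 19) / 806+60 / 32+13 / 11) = 10015590769 / 11454872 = 874.35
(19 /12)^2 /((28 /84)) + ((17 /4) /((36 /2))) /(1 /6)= 143 /16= 8.94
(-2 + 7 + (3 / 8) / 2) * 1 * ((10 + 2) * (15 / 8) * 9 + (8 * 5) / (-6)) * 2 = 97525 / 48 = 2031.77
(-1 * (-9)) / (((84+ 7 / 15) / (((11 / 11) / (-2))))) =-0.05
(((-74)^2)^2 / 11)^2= 899194740203776 / 121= 7431361489287.40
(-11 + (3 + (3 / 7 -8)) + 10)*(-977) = 38103 / 7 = 5443.29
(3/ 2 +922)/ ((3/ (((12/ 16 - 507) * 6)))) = -3740175/ 4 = -935043.75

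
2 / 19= 0.11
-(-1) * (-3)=-3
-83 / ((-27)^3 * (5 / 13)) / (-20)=-1079 / 1968300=-0.00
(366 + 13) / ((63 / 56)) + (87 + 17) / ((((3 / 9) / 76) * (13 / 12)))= 200024 / 9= 22224.89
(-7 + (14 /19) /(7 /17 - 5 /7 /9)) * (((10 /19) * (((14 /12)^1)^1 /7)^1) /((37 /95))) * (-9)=1213275 /125134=9.70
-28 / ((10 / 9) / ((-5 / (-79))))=-126 / 79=-1.59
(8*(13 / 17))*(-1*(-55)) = 5720 / 17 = 336.47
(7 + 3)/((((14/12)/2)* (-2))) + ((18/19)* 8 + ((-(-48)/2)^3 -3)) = 13820.01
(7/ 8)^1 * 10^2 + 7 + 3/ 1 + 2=199/ 2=99.50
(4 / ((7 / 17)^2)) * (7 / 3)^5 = 396508 / 243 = 1631.72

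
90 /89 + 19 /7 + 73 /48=156887 /29904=5.25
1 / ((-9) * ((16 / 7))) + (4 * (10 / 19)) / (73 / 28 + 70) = -109109 / 5562288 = -0.02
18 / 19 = 0.95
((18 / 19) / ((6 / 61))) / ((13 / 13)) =183 / 19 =9.63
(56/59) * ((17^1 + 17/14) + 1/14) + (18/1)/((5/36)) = 43352/295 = 146.96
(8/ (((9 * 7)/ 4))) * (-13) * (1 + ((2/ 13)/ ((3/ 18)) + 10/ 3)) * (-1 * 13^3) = 14412320/ 189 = 76255.66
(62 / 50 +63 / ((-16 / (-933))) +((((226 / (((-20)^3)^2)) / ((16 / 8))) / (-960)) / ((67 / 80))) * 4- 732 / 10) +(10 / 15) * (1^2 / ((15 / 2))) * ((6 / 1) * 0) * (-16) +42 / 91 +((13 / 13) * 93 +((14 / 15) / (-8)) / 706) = 218137700452121443 / 59032896000000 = 3695.19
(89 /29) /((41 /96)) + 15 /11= 111819 /13079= 8.55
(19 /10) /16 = 19 /160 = 0.12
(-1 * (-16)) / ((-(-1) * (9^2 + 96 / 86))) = 688 / 3531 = 0.19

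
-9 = -9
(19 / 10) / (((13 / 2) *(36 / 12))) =19 / 195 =0.10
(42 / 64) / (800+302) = 0.00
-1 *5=-5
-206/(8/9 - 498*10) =927/22406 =0.04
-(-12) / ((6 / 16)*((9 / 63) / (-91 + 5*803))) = 878976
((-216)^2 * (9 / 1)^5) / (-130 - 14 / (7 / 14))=-1377495072 / 79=-17436646.48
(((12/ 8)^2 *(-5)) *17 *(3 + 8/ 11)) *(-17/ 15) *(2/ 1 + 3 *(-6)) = -142188/ 11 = -12926.18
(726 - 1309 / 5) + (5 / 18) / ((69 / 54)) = 53408 / 115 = 464.42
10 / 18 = 5 / 9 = 0.56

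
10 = 10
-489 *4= -1956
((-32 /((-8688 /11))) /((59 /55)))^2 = 1464100 /1026369369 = 0.00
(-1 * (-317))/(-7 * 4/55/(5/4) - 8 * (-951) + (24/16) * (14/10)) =174350/4185331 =0.04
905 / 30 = 181 / 6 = 30.17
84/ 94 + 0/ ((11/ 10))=42/ 47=0.89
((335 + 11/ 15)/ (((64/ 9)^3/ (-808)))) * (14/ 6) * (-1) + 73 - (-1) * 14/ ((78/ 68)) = 2947977047/ 1597440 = 1845.44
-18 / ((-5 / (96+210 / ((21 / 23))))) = 1173.60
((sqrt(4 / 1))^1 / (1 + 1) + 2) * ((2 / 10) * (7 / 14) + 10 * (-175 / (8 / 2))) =-6561 / 5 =-1312.20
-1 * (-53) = 53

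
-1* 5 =-5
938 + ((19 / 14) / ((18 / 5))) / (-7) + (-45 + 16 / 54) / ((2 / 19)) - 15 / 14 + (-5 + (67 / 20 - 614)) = -684391 / 6615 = -103.46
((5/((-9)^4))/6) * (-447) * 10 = -3725/6561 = -0.57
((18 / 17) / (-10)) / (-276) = 3 / 7820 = 0.00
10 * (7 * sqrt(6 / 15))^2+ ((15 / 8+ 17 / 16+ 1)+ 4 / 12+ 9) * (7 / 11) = 107947 / 528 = 204.45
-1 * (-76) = 76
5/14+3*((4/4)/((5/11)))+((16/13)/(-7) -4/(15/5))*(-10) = 8599/390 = 22.05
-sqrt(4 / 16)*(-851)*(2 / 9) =851 / 9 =94.56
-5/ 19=-0.26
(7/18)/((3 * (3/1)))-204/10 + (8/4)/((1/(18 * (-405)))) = -11826289/810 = -14600.36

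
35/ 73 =0.48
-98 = -98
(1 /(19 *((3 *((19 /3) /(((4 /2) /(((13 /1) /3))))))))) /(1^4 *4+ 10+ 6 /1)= 3 /46930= 0.00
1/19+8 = 153/19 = 8.05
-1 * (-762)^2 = -580644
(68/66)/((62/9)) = 51/341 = 0.15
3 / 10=0.30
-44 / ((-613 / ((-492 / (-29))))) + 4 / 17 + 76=23407008 / 302209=77.45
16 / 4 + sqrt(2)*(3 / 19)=3*sqrt(2) / 19 + 4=4.22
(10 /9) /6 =5 /27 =0.19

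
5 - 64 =-59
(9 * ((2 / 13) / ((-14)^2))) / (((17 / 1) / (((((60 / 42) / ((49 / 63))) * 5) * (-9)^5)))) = -225.35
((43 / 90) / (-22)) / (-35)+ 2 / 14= 0.14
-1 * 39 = -39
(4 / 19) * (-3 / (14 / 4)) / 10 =-12 / 665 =-0.02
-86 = -86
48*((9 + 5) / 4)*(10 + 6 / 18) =1736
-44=-44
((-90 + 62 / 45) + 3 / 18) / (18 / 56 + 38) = -111454 / 48285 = -2.31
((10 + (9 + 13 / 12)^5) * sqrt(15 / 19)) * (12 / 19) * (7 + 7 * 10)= 1997373294917 * sqrt(285) / 7485696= 4504529.99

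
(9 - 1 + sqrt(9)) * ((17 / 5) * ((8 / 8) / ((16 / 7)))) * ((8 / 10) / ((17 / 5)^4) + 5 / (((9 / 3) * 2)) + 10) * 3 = 83650721 / 157216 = 532.08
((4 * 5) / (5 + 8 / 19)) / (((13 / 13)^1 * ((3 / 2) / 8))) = 6080 / 309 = 19.68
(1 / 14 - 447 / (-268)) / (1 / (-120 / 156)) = -1255 / 938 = -1.34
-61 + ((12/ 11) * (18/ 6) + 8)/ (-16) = -2715/ 44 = -61.70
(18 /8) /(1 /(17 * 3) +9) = 0.25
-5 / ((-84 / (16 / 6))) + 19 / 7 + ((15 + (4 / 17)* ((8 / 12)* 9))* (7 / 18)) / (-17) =90947 / 36414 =2.50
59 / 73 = 0.81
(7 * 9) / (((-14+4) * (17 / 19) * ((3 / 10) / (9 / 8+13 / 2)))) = -178.96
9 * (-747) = -6723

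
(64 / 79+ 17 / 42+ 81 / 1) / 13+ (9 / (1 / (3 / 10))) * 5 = 427549 / 21567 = 19.82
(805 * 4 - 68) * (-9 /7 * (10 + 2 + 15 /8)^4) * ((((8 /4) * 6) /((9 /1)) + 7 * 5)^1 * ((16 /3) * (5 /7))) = -16298762956965 /784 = -20789238465.52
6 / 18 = 1 / 3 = 0.33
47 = 47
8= 8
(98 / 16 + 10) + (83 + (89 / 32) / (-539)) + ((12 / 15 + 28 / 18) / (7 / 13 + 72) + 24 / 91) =945938286277 / 9514945440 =99.42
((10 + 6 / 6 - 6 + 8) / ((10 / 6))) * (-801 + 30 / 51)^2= 7220867511 / 1445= 4997140.15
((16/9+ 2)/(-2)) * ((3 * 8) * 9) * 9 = -3672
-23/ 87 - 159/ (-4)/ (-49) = -18341/ 17052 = -1.08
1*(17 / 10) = 17 / 10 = 1.70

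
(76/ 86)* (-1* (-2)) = 76/ 43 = 1.77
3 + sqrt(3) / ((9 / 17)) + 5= 17 * sqrt(3) / 9 + 8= 11.27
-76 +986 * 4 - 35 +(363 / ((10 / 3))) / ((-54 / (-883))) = 336823 / 60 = 5613.72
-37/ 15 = -2.47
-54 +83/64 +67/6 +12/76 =-150949/3648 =-41.38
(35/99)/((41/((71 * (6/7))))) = 710/1353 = 0.52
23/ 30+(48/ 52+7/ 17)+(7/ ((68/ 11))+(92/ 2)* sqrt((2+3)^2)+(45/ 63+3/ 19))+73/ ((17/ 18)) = 549179093/ 1763580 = 311.40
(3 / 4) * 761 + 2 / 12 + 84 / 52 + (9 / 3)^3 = 599.53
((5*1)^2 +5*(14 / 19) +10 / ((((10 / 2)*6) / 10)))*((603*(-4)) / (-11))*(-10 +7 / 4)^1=-1100475 / 19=-57919.74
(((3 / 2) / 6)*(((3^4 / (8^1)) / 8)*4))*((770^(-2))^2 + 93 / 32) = 165504911158287 / 44995892480000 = 3.68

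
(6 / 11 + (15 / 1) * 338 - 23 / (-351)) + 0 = 19577629 / 3861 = 5070.61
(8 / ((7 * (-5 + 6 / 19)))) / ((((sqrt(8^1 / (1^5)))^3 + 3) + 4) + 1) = 19 / 4361 - 38 * sqrt(2) / 4361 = -0.01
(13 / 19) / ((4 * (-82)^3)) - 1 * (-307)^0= -41903981 / 41903968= -1.00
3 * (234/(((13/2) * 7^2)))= 108/49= 2.20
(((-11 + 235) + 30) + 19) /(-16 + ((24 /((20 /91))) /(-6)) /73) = -33215 /1977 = -16.80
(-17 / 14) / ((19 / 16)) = -136 / 133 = -1.02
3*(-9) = -27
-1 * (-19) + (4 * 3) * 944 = 11347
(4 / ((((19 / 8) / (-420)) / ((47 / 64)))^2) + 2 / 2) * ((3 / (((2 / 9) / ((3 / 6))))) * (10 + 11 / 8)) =29919608901 / 5776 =5179987.69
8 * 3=24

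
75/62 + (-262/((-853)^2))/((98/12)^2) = 131023605891/108313330958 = 1.21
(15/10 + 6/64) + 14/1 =499/32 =15.59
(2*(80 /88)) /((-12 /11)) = -5 /3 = -1.67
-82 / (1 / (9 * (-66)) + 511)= -48708 / 303533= -0.16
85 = 85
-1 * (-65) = 65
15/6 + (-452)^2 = 408613/2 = 204306.50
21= 21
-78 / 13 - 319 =-325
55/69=0.80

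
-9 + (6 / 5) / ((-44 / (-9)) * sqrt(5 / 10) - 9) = -256059 / 27965 - 1188 * sqrt(2) / 27965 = -9.22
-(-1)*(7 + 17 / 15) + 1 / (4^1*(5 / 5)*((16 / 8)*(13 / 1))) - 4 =6463 / 1560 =4.14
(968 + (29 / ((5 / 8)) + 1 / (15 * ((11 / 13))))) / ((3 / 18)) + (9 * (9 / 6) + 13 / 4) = 1342797 / 220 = 6103.62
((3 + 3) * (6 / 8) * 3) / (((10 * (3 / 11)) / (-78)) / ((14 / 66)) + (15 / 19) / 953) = -82.31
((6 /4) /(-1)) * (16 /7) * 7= -24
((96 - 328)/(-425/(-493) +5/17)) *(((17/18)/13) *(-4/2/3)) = 972196/100035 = 9.72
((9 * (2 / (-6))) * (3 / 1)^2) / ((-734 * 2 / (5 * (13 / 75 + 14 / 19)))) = 11673 / 139460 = 0.08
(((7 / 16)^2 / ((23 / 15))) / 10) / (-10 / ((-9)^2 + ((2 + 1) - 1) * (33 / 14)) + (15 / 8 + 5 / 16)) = 315 / 52256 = 0.01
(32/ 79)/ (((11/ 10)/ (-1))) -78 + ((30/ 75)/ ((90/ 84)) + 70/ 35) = -4952968/ 65175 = -75.99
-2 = -2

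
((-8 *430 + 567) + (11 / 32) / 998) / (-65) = 91752117 / 2075840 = 44.20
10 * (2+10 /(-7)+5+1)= 460 /7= 65.71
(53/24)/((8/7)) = 371/192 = 1.93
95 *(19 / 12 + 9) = 12065 / 12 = 1005.42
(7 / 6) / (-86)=-7 / 516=-0.01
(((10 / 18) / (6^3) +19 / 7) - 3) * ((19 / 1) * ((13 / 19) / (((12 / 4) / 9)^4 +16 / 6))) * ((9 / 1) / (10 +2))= -50089 / 48608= -1.03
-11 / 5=-2.20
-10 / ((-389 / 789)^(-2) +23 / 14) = -21184940 / 12195677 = -1.74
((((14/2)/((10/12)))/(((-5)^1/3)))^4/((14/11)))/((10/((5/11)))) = 9001692/390625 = 23.04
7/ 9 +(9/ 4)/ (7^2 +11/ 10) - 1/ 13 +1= 68221/ 39078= 1.75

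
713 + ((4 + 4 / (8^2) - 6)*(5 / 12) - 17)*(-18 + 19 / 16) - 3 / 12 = 3109279 / 3072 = 1012.14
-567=-567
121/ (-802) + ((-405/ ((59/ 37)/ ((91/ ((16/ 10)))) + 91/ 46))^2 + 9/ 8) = 3895934743154373125/ 95605305826312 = 40750.19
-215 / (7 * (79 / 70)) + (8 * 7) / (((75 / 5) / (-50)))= -50690 / 237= -213.88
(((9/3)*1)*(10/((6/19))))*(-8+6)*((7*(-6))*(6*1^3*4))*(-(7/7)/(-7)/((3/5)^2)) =76000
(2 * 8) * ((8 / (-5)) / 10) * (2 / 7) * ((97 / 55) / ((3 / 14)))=-24832 / 4125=-6.02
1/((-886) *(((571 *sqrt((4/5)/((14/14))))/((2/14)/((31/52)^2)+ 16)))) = -27584 *sqrt(5)/1701614831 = -0.00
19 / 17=1.12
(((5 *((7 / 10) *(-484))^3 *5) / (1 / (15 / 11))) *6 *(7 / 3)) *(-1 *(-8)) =-148486445184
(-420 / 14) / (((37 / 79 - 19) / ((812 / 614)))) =80185 / 37454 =2.14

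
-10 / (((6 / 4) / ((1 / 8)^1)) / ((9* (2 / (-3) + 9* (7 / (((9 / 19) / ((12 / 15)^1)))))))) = -793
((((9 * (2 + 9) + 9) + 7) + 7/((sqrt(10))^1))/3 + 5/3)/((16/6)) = 7 * sqrt(10)/80 + 15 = 15.28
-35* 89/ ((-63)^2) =-445/ 567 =-0.78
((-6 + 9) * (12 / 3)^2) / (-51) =-0.94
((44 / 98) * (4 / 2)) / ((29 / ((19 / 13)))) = 836 / 18473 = 0.05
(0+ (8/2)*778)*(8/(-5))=-24896/5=-4979.20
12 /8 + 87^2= 15141 /2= 7570.50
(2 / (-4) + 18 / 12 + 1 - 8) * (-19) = 114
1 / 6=0.17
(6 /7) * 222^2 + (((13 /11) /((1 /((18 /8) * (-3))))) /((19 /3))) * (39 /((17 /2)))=2100985155 /49742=42237.65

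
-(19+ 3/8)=-155/8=-19.38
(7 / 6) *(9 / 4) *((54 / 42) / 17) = 27 / 136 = 0.20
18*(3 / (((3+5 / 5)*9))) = 3 / 2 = 1.50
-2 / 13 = -0.15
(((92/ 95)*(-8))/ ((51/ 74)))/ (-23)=2368/ 4845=0.49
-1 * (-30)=30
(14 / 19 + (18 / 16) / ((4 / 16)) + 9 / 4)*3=1707 / 76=22.46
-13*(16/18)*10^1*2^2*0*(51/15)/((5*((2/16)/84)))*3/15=0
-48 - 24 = -72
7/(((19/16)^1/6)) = 672/19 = 35.37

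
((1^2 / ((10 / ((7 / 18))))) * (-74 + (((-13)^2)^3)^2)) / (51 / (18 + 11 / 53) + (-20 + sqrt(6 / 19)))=-9925645764676262501951 / 188213775156 - 30374063045358842005 * sqrt(114) / 188213775156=-54459095802.89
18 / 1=18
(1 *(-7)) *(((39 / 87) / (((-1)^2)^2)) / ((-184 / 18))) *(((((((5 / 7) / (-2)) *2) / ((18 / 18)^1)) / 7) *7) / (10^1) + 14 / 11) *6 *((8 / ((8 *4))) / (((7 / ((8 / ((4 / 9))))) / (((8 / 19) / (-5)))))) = -0.12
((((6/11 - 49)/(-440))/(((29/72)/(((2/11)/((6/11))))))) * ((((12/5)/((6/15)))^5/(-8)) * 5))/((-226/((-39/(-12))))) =5051241/793034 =6.37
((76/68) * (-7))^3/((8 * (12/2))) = -2352637/235824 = -9.98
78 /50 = 1.56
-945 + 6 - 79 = -1018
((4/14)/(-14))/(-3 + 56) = -1/2597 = -0.00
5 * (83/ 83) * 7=35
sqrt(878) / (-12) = -sqrt(878) / 12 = -2.47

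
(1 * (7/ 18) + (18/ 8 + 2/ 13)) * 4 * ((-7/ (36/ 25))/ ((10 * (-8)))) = 45745/ 67392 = 0.68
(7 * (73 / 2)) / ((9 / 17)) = 8687 / 18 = 482.61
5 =5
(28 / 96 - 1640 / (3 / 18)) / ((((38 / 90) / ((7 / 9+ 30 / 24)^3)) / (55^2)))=-587797311.34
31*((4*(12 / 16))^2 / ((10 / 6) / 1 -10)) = -837 / 25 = -33.48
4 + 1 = 5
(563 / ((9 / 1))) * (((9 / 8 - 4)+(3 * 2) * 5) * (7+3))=610855 / 36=16968.19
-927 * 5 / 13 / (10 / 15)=-13905 / 26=-534.81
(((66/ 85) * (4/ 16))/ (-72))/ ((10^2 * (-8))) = 11/ 3264000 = 0.00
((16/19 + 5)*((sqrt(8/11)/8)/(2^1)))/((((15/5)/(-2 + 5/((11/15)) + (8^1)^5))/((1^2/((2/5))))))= 66692685*sqrt(22)/36784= 8504.14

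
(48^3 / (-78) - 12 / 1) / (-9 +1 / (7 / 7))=4647 / 26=178.73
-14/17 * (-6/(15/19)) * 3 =1596/85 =18.78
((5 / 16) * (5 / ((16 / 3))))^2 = 5625 / 65536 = 0.09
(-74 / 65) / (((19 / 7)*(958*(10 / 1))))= -0.00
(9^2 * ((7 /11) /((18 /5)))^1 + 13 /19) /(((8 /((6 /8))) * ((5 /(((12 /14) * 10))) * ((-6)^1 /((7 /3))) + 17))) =18813 /207328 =0.09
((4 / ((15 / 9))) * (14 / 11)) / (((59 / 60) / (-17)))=-34272 / 649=-52.81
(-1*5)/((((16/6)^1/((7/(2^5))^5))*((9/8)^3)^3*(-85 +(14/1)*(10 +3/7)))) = -84035/15755099886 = -0.00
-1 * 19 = -19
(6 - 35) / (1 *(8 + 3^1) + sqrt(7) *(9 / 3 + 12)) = 319 / 1454 - 435 *sqrt(7) / 1454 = -0.57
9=9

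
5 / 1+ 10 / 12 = 35 / 6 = 5.83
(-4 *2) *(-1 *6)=48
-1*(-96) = 96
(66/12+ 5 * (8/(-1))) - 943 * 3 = -5727/2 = -2863.50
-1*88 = -88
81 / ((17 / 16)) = 1296 / 17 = 76.24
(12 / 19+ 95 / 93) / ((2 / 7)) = 20447 / 3534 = 5.79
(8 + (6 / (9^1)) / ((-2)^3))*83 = 7885 / 12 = 657.08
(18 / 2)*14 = 126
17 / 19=0.89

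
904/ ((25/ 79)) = 2856.64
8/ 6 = 4/ 3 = 1.33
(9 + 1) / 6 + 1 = 8 / 3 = 2.67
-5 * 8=-40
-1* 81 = -81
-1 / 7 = -0.14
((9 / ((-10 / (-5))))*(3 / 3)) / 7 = 9 / 14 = 0.64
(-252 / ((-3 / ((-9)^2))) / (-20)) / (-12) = 567 / 20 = 28.35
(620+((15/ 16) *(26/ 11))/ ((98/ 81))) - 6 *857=-38981933/ 8624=-4520.17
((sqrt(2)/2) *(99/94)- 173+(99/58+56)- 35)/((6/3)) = -8717/116+99 *sqrt(2)/376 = -74.77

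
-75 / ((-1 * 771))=25 / 257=0.10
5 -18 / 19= 77 / 19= 4.05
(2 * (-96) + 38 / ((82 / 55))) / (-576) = 6827 / 23616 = 0.29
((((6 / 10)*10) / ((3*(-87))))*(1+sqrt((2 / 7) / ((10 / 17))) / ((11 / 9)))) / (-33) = 2*sqrt(595) / 122815+2 / 2871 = 0.00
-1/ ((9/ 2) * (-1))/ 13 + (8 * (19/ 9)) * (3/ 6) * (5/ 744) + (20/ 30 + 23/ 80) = 894863/ 870480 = 1.03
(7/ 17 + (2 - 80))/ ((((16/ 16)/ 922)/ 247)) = -300381146/ 17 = -17669479.18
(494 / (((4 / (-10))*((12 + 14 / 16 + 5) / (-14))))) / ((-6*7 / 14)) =-10640 / 33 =-322.42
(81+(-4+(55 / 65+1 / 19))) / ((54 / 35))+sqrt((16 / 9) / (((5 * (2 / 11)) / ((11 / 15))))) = 22 * sqrt(6) / 45+673435 / 13338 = 51.69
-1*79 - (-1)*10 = -69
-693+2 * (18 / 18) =-691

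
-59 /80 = -0.74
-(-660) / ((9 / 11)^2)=26620 / 27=985.93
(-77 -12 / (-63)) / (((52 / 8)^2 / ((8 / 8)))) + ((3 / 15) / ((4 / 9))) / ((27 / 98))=-0.18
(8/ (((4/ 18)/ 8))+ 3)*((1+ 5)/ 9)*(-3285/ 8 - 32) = -343477/ 4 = -85869.25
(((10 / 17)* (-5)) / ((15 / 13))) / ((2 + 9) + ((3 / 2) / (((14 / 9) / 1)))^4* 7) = -11415040 / 76363779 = -0.15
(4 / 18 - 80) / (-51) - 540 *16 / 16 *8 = -1982162 / 459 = -4318.44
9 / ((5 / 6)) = 54 / 5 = 10.80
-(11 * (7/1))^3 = -456533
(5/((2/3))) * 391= 5865/2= 2932.50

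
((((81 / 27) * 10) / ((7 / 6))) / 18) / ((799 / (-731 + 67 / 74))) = -270135 / 206941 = -1.31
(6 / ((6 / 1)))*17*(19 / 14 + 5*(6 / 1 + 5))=13413 / 14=958.07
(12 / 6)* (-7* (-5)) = 70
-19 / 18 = -1.06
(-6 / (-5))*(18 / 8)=27 / 10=2.70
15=15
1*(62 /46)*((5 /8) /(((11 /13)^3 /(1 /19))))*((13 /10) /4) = 885391 /37225408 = 0.02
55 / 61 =0.90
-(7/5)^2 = -49/25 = -1.96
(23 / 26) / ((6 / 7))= 1.03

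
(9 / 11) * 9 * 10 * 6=4860 / 11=441.82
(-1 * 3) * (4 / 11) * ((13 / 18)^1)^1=-26 / 33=-0.79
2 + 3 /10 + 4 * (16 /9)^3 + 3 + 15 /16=1674491 /58320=28.71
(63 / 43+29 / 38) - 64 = -100935 / 1634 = -61.77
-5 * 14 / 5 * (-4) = 56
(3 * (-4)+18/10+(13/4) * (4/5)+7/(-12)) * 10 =-491/6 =-81.83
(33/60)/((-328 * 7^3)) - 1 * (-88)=198007029/2250080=88.00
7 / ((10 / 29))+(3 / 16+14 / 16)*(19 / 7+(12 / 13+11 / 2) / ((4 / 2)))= 774481 / 29120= 26.60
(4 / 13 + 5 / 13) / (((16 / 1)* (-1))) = -9 / 208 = -0.04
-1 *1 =-1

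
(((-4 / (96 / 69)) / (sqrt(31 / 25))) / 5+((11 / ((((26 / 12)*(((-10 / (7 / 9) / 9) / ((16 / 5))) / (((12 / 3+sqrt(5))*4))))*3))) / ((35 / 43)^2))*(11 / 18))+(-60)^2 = -7159328*sqrt(5) / 511875 - 23*sqrt(31) / 248+1814112688 / 511875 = 3512.26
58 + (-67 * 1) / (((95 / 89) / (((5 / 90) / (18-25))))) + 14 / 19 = 59.24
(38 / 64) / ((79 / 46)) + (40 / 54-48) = -1601065 / 34128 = -46.91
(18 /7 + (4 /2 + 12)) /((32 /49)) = 203 /8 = 25.38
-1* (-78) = 78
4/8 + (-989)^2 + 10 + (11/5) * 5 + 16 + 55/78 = 38148209/39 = 978159.21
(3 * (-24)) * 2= -144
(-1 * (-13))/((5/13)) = 169/5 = 33.80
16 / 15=1.07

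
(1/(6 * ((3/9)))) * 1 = 1/2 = 0.50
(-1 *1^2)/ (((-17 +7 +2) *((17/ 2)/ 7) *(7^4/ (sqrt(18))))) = 3 *sqrt(2)/ 23324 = 0.00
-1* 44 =-44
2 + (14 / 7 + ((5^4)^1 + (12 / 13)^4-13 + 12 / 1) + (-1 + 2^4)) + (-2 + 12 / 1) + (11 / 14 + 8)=264907969 / 399854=662.51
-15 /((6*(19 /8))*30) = -2 /57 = -0.04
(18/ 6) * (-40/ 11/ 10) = -12/ 11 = -1.09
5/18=0.28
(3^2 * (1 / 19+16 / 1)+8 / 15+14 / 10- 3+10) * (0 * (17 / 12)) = 0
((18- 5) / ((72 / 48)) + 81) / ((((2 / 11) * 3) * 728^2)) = 2959 / 9539712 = 0.00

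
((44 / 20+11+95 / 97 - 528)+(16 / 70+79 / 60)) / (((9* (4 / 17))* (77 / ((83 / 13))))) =-29447709689 / 1468106640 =-20.06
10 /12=5 /6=0.83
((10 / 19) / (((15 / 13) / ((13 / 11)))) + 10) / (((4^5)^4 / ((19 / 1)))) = 413 / 2267742732288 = 0.00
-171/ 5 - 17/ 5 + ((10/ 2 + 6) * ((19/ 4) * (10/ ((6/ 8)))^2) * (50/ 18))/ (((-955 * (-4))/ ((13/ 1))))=3883952/ 77355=50.21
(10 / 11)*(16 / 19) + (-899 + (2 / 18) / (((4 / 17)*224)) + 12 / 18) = -1512735647 / 1685376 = -897.57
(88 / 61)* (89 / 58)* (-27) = -105732 / 1769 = -59.77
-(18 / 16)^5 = -59049 / 32768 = -1.80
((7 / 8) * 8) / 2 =3.50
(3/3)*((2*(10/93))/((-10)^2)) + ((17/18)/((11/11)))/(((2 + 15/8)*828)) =706/288765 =0.00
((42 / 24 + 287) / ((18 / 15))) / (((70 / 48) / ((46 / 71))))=7590 / 71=106.90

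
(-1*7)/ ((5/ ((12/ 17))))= -0.99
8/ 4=2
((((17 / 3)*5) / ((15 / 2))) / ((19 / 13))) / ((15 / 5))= 442 / 513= 0.86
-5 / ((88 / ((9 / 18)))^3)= -5 / 5451776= -0.00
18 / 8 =2.25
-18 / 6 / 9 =-1 / 3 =-0.33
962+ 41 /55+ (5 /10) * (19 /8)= 963.93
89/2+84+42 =170.50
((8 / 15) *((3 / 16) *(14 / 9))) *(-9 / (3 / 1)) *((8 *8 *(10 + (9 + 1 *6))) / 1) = -2240 / 3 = -746.67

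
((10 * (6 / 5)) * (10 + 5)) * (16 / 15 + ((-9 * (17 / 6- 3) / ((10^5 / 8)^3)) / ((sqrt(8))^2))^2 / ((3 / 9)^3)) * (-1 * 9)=-84375000000000000000000019683 / 48828125000000000000000000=-1728.00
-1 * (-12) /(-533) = -12 /533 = -0.02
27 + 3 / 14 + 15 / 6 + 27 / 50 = 10589 / 350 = 30.25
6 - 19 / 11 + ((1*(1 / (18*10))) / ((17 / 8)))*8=36131 / 8415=4.29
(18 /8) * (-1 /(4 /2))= -9 /8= -1.12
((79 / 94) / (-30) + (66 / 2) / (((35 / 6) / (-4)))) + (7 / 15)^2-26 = -14342731 / 296100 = -48.44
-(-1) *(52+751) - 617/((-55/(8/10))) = 223293/275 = 811.97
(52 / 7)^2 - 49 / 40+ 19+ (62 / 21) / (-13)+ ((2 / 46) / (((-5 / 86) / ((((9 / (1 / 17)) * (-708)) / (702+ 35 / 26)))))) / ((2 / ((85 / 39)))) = 6373633390441 / 32150740440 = 198.24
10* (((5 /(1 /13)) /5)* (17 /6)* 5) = 5525 /3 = 1841.67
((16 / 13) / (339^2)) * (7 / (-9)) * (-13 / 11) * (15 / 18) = 280 / 34131537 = 0.00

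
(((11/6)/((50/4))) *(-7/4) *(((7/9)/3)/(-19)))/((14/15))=77/20520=0.00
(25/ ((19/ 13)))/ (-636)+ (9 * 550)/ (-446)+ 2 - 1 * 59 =-183580099/ 2694732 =-68.13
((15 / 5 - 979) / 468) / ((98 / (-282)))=11468 / 1911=6.00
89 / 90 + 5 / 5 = 179 / 90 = 1.99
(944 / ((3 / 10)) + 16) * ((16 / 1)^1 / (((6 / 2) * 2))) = 75904 / 9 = 8433.78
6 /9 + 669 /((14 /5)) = 10063 /42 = 239.60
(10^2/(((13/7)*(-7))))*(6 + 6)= -1200/13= -92.31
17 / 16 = 1.06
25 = 25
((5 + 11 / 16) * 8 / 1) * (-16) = -728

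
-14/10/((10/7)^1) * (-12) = 294/25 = 11.76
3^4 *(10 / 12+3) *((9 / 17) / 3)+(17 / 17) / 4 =3743 / 68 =55.04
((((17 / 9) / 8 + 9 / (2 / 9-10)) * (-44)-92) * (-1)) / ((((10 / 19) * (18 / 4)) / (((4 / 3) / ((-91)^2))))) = 42332 / 10061415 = 0.00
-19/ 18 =-1.06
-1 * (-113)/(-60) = -113/60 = -1.88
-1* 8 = -8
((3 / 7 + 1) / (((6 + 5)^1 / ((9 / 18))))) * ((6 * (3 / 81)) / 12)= 5 / 4158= 0.00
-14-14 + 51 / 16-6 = -30.81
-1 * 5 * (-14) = 70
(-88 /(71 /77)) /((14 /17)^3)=-594473 /3479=-170.87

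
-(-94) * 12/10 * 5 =564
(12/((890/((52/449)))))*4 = 1248/199805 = 0.01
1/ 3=0.33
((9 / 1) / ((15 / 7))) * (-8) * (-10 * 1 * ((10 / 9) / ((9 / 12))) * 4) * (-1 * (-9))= 17920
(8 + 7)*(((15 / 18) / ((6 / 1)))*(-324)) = -675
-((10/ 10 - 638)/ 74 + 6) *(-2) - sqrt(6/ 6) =-230/ 37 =-6.22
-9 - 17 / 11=-116 / 11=-10.55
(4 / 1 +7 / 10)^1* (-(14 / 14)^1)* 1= -47 / 10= -4.70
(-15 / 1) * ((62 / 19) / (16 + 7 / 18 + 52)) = -16740 / 23389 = -0.72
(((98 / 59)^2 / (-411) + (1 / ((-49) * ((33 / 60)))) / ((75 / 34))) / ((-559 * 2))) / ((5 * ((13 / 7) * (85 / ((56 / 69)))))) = 40329232 / 1863198844524875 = 0.00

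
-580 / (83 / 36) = -20880 / 83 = -251.57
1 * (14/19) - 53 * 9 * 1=-9049/19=-476.26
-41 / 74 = -0.55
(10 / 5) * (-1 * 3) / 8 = -3 / 4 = -0.75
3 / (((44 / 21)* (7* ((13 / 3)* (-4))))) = -27 / 2288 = -0.01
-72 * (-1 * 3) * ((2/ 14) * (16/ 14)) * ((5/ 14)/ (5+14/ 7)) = 4320/ 2401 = 1.80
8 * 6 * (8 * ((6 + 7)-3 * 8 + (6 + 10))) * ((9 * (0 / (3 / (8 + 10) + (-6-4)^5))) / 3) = 0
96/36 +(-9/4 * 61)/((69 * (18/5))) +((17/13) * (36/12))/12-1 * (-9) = 11.44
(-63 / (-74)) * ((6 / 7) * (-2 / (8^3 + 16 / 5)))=-135 / 47656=-0.00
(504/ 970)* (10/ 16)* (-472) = -14868/ 97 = -153.28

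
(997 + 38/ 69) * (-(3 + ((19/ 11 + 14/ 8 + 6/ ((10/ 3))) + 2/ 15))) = -382080881/ 45540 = -8390.01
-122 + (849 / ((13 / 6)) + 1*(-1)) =3495 / 13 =268.85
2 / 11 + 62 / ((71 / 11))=7644 / 781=9.79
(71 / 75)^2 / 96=5041 / 540000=0.01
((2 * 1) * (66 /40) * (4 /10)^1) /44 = 3 /100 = 0.03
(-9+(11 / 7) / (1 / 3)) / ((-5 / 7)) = 6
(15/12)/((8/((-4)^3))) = -10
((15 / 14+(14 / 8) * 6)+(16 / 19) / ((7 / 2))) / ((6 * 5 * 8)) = 0.05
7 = 7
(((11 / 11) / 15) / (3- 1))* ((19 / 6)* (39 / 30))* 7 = 1729 / 1800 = 0.96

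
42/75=14/25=0.56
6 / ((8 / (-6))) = -4.50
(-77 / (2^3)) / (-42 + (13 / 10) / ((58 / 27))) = 11165 / 48018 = 0.23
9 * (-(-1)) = 9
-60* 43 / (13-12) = -2580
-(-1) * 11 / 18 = 11 / 18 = 0.61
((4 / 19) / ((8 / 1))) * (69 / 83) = 69 / 3154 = 0.02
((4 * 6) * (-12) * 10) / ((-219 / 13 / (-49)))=-611520 / 73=-8376.99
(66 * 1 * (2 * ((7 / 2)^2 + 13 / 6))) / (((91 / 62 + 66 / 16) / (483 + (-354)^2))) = 3124741224 / 73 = 42804674.30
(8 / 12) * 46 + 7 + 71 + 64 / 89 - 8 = 27070 / 267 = 101.39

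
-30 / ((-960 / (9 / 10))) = 9 / 320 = 0.03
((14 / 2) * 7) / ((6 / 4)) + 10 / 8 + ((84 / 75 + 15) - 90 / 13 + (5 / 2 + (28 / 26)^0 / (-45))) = 533419 / 11700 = 45.59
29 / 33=0.88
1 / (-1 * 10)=-1 / 10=-0.10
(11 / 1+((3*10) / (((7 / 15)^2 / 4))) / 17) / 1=36163 / 833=43.41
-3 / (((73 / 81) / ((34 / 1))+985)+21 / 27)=-8262 / 2714905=-0.00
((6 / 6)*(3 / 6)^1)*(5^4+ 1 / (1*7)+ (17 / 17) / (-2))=8745 / 28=312.32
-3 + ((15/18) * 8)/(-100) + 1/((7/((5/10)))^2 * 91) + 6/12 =-686671/267540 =-2.57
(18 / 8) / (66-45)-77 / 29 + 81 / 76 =-5717 / 3857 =-1.48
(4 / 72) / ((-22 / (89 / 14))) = -89 / 5544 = -0.02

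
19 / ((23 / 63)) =1197 / 23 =52.04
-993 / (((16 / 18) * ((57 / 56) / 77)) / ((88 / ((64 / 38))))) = -17662491 / 4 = -4415622.75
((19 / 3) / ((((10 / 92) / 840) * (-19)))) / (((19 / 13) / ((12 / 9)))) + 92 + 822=-81854 / 57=-1436.04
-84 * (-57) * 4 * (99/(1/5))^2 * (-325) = -1525133610000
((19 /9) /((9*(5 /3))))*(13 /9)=247 /1215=0.20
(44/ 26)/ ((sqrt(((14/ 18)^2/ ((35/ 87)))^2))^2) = 400950/ 535717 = 0.75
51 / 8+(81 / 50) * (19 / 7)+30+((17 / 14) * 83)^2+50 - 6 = 100376817 / 9800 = 10242.53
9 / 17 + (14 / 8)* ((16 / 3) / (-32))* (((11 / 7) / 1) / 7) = 1325 / 2856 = 0.46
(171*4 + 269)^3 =865523177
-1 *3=-3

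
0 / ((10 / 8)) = 0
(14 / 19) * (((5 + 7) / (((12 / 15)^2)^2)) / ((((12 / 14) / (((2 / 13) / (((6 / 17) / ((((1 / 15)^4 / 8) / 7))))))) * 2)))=119 / 61461504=0.00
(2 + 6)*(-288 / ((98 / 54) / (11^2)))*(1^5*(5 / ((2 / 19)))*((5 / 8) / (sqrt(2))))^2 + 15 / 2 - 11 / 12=-39804307379 / 588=-67694400.30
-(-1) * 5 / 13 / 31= 5 / 403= 0.01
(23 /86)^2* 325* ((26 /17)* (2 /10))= 447005 /62866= 7.11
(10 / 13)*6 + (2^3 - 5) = 99 / 13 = 7.62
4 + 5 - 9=0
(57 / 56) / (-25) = -57 / 1400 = -0.04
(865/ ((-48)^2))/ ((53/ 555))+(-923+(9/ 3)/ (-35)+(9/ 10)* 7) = -260097745/ 284928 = -912.85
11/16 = 0.69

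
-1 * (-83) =83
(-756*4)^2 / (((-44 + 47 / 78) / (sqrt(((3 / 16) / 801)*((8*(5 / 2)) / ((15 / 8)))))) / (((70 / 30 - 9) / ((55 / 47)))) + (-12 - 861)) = -42386513781620736 / 3923095411903 - 554785209538560*sqrt(178) / 3923095411903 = -12691.07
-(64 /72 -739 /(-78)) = -2425 /234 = -10.36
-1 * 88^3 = -681472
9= 9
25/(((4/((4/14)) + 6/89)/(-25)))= -55625/1252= -44.43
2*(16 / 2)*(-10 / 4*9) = -360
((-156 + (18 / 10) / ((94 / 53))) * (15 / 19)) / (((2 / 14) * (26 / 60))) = -22945545 / 11609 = -1976.53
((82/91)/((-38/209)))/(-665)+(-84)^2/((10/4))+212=3034.41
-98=-98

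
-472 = -472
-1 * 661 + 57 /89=-58772 /89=-660.36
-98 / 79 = -1.24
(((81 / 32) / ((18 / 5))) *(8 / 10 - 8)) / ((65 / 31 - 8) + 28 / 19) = 47709 / 41744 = 1.14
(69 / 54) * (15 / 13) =115 / 78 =1.47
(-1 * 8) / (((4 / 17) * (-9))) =3.78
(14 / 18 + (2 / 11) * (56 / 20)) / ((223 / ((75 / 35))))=0.01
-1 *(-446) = 446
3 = 3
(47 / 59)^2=2209 / 3481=0.63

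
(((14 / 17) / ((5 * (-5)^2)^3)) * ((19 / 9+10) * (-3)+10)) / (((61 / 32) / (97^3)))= -32301322816 / 6076171875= -5.32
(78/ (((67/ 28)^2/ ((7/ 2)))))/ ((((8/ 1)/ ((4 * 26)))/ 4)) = 11129664/ 4489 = 2479.32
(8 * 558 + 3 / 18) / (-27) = -26785 / 162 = -165.34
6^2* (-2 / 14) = -36 / 7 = -5.14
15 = 15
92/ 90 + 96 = 4366/ 45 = 97.02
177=177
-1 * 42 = -42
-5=-5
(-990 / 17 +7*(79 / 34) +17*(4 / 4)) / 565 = -849 / 19210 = -0.04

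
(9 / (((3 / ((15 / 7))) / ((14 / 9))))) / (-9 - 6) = -2 / 3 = -0.67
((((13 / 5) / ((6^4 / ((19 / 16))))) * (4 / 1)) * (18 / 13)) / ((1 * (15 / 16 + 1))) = 19 / 2790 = 0.01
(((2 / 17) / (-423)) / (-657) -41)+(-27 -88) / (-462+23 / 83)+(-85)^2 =1300755101227445 / 181056515301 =7184.25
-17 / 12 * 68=-289 / 3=-96.33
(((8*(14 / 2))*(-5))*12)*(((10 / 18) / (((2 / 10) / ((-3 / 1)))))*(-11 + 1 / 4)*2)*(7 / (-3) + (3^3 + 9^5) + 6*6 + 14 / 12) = -106754165000 / 3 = -35584721666.67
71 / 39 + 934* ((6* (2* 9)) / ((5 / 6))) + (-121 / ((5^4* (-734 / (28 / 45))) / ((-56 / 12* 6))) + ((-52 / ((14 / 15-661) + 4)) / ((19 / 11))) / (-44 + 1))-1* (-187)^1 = 10061174238950614096 / 82988876221875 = 121235.21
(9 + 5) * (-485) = -6790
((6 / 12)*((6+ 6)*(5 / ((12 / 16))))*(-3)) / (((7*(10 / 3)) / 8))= -41.14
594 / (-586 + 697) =198 / 37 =5.35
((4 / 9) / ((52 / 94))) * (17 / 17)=0.80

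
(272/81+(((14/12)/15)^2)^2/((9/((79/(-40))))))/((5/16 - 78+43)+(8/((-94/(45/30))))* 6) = -3727805485087/39357634725000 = -0.09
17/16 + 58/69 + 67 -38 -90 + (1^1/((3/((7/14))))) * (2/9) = -586819/9936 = -59.06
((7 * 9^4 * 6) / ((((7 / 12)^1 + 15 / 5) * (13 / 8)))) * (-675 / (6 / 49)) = -145827410400 / 559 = -260871932.74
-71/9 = -7.89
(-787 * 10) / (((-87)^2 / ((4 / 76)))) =-7870 / 143811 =-0.05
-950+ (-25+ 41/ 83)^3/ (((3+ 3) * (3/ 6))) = -3348189418/ 571787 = -5855.66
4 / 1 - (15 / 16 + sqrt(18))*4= -16.72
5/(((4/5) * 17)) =25/68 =0.37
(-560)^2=313600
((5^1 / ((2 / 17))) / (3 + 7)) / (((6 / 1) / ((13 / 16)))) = 221 / 384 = 0.58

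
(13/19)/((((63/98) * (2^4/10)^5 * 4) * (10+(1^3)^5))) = 284375/123273216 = 0.00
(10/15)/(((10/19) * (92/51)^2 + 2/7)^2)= 39889880163/238960288562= 0.17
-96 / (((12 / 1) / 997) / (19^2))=-2879336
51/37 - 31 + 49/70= -10701/370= -28.92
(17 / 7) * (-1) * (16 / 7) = -272 / 49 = -5.55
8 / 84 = 2 / 21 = 0.10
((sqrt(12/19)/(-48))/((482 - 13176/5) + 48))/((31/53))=265 * sqrt(57)/148795536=0.00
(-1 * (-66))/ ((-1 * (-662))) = 33/ 331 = 0.10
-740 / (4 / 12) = -2220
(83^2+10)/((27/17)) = 117283/27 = 4343.81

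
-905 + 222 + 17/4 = -2715/4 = -678.75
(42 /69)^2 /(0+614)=98 /162403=0.00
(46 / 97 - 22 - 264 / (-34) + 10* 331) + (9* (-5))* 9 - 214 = 4414767 / 1649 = 2677.24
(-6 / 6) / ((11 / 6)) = -6 / 11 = -0.55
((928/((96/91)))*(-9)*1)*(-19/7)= 21489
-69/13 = -5.31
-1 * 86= -86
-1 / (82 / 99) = -99 / 82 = -1.21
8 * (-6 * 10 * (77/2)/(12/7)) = -10780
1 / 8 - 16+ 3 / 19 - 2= -2693 / 152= -17.72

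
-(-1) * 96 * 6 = 576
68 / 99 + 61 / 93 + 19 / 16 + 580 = 28604567 / 49104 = 582.53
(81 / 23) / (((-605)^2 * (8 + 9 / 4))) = 324 / 345161575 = 0.00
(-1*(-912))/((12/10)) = 760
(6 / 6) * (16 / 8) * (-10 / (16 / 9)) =-45 / 4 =-11.25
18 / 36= 1 / 2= 0.50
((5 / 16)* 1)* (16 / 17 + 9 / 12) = 575 / 1088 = 0.53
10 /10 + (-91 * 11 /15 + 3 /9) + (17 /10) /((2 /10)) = -569 /10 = -56.90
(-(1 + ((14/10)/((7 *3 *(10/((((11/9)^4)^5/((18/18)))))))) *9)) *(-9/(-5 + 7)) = 875377752583508822551/45028390589099736300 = 19.44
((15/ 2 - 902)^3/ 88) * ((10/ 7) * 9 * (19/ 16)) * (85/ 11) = -416117578114575/ 433664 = -959539131.94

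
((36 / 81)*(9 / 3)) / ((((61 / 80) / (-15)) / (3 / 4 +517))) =-828400 / 61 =-13580.33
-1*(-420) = 420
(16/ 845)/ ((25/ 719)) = 11504/ 21125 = 0.54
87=87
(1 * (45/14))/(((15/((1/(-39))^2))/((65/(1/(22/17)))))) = 55/4641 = 0.01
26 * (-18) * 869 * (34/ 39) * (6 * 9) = -19145808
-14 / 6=-7 / 3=-2.33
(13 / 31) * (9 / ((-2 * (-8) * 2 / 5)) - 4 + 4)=585 / 992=0.59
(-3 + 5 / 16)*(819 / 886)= -35217 / 14176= -2.48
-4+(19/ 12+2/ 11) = -295/ 132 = -2.23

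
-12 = -12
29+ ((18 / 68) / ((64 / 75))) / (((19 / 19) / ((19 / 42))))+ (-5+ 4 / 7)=752819 / 30464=24.71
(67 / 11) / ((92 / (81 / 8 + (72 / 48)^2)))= 0.82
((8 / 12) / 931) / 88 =1 / 122892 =0.00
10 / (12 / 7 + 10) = 35 / 41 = 0.85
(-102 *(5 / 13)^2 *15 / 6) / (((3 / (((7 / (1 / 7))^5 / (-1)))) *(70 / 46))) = 394456508425 / 169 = 2334062180.03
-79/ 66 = -1.20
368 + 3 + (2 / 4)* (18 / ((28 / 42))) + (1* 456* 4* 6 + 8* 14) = 22881 / 2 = 11440.50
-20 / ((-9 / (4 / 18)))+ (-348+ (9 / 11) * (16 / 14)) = -2161564 / 6237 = -346.57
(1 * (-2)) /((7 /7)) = -2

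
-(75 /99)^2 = -625 /1089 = -0.57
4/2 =2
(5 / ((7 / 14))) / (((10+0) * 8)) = 1 / 8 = 0.12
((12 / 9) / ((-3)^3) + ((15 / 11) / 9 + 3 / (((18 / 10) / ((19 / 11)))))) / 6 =1328 / 2673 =0.50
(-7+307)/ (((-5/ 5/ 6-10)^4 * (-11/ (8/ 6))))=-518400/ 152304251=-0.00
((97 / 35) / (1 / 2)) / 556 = 97 / 9730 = 0.01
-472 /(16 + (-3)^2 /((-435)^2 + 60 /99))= -2947378040 /99911417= -29.50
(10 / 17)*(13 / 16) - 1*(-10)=10.48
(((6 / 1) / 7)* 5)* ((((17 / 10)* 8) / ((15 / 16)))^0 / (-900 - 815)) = -6 / 2401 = -0.00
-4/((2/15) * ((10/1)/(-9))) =27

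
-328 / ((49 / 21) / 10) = -9840 / 7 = -1405.71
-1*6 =-6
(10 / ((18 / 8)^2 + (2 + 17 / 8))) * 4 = 640 / 147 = 4.35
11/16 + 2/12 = 41/48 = 0.85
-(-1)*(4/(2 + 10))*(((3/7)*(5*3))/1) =15/7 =2.14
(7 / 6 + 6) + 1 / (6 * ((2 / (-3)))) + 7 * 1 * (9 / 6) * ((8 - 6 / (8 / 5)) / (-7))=13 / 24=0.54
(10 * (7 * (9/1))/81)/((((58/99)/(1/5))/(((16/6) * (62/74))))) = 19096/3219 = 5.93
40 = 40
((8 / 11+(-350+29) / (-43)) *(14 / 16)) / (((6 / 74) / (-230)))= -115416875 / 5676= -20334.19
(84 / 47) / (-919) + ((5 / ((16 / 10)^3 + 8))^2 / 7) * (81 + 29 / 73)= 50078435949347 / 25229454245856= 1.98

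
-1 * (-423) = 423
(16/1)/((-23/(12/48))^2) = 1/529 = 0.00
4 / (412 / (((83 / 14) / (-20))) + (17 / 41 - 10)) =-0.00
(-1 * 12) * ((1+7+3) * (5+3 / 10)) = -3498 / 5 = -699.60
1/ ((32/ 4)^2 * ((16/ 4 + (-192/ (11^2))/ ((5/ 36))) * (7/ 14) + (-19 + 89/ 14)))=-4235/ 4432928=-0.00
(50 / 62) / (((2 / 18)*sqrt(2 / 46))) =34.81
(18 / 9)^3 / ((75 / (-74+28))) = -368 / 75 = -4.91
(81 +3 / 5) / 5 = 408 / 25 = 16.32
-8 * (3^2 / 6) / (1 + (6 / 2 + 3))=-12 / 7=-1.71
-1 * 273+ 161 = -112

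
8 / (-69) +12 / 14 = 358 / 483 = 0.74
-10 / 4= -5 / 2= -2.50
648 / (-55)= -648 / 55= -11.78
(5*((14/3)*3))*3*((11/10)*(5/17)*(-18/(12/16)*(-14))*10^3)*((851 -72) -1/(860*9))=12999513604000/731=17783192344.73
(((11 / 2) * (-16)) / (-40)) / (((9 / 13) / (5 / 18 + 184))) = 585.59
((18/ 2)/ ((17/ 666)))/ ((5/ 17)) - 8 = 5954/ 5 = 1190.80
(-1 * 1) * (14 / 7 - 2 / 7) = -12 / 7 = -1.71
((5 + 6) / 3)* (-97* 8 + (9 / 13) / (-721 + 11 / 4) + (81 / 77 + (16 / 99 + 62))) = -18448974337 / 7058961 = -2613.55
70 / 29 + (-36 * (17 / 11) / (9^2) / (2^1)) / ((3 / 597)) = -189284 / 2871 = -65.93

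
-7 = -7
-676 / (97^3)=-676 / 912673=-0.00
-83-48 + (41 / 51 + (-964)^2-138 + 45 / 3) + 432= 47403215 / 51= 929474.80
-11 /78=-0.14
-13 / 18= -0.72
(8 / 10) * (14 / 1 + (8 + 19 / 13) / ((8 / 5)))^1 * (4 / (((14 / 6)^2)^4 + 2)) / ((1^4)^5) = 27175662 / 375564995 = 0.07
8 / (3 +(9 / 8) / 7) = 448 / 177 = 2.53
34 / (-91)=-34 / 91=-0.37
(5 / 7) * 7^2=35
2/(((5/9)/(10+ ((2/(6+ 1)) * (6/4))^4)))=433638/12005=36.12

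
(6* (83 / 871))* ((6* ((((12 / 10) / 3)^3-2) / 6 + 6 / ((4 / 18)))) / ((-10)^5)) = -0.00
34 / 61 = 0.56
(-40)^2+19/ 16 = 25619/ 16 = 1601.19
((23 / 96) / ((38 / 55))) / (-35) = -253 / 25536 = -0.01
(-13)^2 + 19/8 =1371/8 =171.38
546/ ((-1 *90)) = -91/ 15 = -6.07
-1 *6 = -6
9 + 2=11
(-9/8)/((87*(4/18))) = -27/464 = -0.06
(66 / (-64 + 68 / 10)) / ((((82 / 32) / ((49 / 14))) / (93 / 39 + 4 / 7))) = -32280 / 6929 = -4.66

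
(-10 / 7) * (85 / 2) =-425 / 7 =-60.71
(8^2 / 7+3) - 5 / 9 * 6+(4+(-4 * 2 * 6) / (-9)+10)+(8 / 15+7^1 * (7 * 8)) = 44171 / 105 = 420.68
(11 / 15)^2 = 121 / 225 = 0.54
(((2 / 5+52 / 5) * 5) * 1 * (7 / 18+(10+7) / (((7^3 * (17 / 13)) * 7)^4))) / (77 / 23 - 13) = -26287015450052228047 / 12082230703745278762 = -2.18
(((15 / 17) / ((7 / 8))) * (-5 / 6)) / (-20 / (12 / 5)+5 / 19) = 285 / 2737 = 0.10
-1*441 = -441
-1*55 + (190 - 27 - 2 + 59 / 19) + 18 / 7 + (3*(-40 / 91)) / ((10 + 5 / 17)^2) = 1182538341 / 10590125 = 111.66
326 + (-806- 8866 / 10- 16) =-6913 / 5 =-1382.60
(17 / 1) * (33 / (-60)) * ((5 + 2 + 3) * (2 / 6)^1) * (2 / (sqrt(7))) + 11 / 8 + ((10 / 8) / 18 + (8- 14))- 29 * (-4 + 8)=-1085 / 9- 187 * sqrt(7) / 21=-144.12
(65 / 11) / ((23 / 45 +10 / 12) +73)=5850 / 73601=0.08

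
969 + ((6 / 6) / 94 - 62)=85259 / 94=907.01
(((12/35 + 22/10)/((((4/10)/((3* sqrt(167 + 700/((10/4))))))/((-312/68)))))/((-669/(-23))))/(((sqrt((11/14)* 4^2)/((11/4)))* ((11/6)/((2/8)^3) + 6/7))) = -239499* sqrt(68838)/150548192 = -0.42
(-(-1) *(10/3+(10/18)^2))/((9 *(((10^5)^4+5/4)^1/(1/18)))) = 118/524880000000000000006561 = 0.00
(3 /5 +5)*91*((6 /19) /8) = 1911 /95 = 20.12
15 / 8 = 1.88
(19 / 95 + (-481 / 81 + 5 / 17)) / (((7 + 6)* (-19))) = 37483 / 1700595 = 0.02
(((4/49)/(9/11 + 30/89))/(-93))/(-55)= 356/25769835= 0.00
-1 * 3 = -3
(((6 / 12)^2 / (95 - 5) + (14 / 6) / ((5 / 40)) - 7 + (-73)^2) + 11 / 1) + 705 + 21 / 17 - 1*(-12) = 37147817 / 6120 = 6069.90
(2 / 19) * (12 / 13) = 24 / 247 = 0.10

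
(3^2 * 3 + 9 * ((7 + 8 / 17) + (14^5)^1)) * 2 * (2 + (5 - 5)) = 329154696 / 17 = 19362040.94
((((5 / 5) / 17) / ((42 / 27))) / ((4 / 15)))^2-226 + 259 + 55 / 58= 892784813 / 26282816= 33.97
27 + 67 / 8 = 283 / 8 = 35.38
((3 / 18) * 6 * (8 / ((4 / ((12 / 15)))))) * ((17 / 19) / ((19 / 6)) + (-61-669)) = -2107424 / 1805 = -1167.55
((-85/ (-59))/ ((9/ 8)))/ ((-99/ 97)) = -65960/ 52569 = -1.25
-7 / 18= -0.39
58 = 58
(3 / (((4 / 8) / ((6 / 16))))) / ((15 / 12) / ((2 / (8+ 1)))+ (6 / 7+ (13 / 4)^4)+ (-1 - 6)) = 448 / 22111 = 0.02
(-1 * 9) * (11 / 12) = -8.25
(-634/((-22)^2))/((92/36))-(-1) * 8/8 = 2713/5566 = 0.49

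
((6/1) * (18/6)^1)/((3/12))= 72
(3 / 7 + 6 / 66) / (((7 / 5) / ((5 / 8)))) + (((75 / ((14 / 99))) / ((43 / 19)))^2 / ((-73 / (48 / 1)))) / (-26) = 1313761608875 / 945783839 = 1389.07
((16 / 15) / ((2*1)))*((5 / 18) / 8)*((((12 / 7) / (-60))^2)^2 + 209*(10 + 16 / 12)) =10663441253 / 243101250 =43.86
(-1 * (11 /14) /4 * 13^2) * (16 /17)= -3718 /119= -31.24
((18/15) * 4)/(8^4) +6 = 6.00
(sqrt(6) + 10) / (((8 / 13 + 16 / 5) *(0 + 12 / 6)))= 1.63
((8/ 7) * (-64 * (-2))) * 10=10240/ 7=1462.86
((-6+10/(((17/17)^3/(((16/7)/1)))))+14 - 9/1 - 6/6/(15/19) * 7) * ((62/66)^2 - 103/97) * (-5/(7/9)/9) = 1.66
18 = 18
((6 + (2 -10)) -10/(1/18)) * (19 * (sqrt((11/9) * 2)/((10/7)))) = -12103 * sqrt(22)/15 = -3784.54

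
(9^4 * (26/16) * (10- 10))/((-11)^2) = 0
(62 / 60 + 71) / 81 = 2161 / 2430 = 0.89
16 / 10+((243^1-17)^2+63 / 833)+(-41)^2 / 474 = 14406437053 / 282030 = 51081.22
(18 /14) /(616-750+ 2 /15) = -135 /14056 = -0.01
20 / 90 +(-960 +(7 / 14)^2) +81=-31627 / 36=-878.53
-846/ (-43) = 846/ 43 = 19.67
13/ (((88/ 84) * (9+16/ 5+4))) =455/ 594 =0.77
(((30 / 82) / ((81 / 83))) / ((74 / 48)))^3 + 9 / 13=23380541348693 / 33084732149001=0.71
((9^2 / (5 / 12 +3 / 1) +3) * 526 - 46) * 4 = 2296336 / 41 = 56008.20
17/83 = 0.20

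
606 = 606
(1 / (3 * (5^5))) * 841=841 / 9375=0.09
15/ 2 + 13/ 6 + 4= 41/ 3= 13.67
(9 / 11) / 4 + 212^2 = 1977545 / 44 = 44944.20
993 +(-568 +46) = 471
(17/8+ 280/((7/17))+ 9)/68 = 5529/544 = 10.16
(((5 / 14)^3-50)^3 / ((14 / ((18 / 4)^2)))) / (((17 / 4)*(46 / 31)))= -28591.33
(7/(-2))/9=-7/18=-0.39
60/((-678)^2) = 5/38307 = 0.00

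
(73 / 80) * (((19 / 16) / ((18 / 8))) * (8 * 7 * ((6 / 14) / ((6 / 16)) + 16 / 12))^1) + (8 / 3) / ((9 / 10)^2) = 170279 / 2430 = 70.07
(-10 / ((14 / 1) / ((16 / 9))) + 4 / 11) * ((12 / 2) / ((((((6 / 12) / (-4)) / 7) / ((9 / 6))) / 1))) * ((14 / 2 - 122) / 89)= -577760 / 979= -590.15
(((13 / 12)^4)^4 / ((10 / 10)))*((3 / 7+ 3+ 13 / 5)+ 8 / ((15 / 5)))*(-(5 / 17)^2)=-3037626820921215974165 / 1122062567233976008704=-2.71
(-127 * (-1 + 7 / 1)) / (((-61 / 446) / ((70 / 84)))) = 283210 / 61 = 4642.79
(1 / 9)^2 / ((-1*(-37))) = 1 / 2997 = 0.00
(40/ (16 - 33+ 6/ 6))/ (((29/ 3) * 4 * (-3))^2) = -5/ 26912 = -0.00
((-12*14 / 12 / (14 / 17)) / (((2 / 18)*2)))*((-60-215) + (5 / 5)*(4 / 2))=41769 / 2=20884.50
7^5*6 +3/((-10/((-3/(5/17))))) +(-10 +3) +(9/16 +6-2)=40337049/400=100842.62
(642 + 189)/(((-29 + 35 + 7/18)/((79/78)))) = 196947/1495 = 131.74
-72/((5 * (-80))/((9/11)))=81/550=0.15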